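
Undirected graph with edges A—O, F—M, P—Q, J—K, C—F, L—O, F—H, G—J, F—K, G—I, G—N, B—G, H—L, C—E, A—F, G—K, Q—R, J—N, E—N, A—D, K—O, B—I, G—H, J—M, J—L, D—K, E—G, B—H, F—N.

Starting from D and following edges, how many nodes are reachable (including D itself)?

15

BFS from D visits: D, K, A, O, J, G, F, L, N, M, I, H, E, B, C
Reachable nodes: 15 of 18 total.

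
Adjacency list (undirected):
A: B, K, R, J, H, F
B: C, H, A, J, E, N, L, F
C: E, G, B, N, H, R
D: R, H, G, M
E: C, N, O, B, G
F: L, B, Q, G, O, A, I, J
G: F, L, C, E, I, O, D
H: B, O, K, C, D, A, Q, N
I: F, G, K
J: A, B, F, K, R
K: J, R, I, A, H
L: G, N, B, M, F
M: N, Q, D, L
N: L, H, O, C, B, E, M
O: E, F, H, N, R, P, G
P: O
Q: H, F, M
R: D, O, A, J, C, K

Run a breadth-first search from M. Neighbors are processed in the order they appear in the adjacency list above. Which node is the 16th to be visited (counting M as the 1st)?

P

Visit M; enqueue N, Q, D, L → queue [N, Q, D, L]
Visit N; enqueue H, O, C, B, E → queue [Q, D, L, H, O, C, B, E]
Visit Q; enqueue F → queue [D, L, H, O, C, B, E, F]
Visit D; enqueue R, G → queue [L, H, O, C, B, E, F, R, G]
Visit L → queue [H, O, C, B, E, F, R, G]
Visit H; enqueue K, A → queue [O, C, B, E, F, R, G, K, A]
Visit O; enqueue P → queue [C, B, E, F, R, G, K, A, P]
Visit C → queue [B, E, F, R, G, K, A, P]
Visit B; enqueue J → queue [E, F, R, G, K, A, P, J]
Visit E → queue [F, R, G, K, A, P, J]
Visit F; enqueue I → queue [R, G, K, A, P, J, I]
Visit R → queue [G, K, A, P, J, I]
Visit G → queue [K, A, P, J, I]
Visit K → queue [A, P, J, I]
Visit A → queue [P, J, I]
Visit P → queue [J, I]
Visit J → queue [I]
Visit I → queue []

Visit order: M, N, Q, D, L, H, O, C, B, E, F, R, G, K, A, P, J, I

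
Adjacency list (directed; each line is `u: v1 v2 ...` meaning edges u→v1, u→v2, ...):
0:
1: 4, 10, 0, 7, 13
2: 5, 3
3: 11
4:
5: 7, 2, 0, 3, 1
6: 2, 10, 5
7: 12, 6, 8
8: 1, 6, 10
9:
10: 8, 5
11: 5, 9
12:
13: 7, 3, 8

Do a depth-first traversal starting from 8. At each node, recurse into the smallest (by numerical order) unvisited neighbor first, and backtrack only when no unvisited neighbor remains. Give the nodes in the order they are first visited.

8 → 1 → 0 → 4 → 7 → 6 → 2 → 3 → 11 → 5 → 9 → 10 → 12 → 13

Visit 8
8 → 1
1 → 0
1 → 4
1 → 7
7 → 6
6 → 2
2 → 3
3 → 11
11 → 5
11 → 9
6 → 10
7 → 12
1 → 13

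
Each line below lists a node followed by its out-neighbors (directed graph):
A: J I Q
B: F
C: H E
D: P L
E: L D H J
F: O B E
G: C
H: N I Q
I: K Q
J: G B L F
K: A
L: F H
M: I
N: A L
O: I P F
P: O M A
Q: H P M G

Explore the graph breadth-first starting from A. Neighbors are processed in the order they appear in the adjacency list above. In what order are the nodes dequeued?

A J I Q G B L F K H P M C O E N D

Visit A; enqueue J, I, Q → queue [J, I, Q]
Visit J; enqueue G, B, L, F → queue [I, Q, G, B, L, F]
Visit I; enqueue K → queue [Q, G, B, L, F, K]
Visit Q; enqueue H, P, M → queue [G, B, L, F, K, H, P, M]
Visit G; enqueue C → queue [B, L, F, K, H, P, M, C]
Visit B → queue [L, F, K, H, P, M, C]
Visit L → queue [F, K, H, P, M, C]
Visit F; enqueue O, E → queue [K, H, P, M, C, O, E]
Visit K → queue [H, P, M, C, O, E]
Visit H; enqueue N → queue [P, M, C, O, E, N]
Visit P → queue [M, C, O, E, N]
Visit M → queue [C, O, E, N]
Visit C → queue [O, E, N]
Visit O → queue [E, N]
Visit E; enqueue D → queue [N, D]
Visit N → queue [D]
Visit D → queue []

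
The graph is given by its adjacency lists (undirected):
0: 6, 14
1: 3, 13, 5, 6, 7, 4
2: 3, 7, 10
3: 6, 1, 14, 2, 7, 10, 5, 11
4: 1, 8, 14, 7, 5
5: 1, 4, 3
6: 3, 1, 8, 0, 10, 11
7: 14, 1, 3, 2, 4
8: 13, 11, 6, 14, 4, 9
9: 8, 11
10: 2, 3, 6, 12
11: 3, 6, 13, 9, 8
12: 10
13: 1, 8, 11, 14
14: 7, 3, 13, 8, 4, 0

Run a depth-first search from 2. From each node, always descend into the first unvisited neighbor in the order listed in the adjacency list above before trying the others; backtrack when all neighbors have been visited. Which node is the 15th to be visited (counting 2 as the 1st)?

12

Visit 2
2 → 3
3 → 6
6 → 1
1 → 13
13 → 8
8 → 11
11 → 9
8 → 14
14 → 7
7 → 4
4 → 5
14 → 0
6 → 10
10 → 12

Visit order: 2, 3, 6, 1, 13, 8, 11, 9, 14, 7, 4, 5, 0, 10, 12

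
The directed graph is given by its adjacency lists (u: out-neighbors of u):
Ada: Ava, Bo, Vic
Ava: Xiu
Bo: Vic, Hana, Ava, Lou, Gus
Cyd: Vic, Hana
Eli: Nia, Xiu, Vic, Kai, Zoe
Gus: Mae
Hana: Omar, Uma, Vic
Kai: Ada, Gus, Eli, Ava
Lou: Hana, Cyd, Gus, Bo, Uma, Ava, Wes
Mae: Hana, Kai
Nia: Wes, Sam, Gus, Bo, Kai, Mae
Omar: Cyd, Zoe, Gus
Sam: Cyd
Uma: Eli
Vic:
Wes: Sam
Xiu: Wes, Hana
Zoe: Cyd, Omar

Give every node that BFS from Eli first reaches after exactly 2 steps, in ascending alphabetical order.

Ada, Ava, Bo, Cyd, Gus, Hana, Mae, Omar, Sam, Wes

Level 0: Eli
Level 1: Kai, Nia, Vic, Xiu, Zoe
Level 2: Ada, Ava, Bo, Cyd, Gus, Hana, Mae, Omar, Sam, Wes
Level 3: Lou, Uma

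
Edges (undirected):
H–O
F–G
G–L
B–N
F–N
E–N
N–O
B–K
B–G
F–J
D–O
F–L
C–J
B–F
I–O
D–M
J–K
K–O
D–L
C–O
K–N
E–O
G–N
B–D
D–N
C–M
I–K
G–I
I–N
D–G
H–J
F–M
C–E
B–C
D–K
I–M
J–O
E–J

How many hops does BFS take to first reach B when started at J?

2

Level 0: J
Level 1: C, E, F, H, K, O
Level 2: B, D, G, I, L, M, N
B first appears at level 2.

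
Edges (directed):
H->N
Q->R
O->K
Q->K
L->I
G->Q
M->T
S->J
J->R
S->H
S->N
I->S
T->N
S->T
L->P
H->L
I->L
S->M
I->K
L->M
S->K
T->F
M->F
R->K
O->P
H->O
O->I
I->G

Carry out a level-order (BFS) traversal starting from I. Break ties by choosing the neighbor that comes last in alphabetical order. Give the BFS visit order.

Visit I; enqueue S, L, K, G → queue [S, L, K, G]
Visit S; enqueue T, N, M, J, H → queue [L, K, G, T, N, M, J, H]
Visit L; enqueue P → queue [K, G, T, N, M, J, H, P]
Visit K → queue [G, T, N, M, J, H, P]
Visit G; enqueue Q → queue [T, N, M, J, H, P, Q]
Visit T; enqueue F → queue [N, M, J, H, P, Q, F]
Visit N → queue [M, J, H, P, Q, F]
Visit M → queue [J, H, P, Q, F]
Visit J; enqueue R → queue [H, P, Q, F, R]
Visit H; enqueue O → queue [P, Q, F, R, O]
Visit P → queue [Q, F, R, O]
Visit Q → queue [F, R, O]
Visit F → queue [R, O]
Visit R → queue [O]
Visit O → queue []

I → S → L → K → G → T → N → M → J → H → P → Q → F → R → O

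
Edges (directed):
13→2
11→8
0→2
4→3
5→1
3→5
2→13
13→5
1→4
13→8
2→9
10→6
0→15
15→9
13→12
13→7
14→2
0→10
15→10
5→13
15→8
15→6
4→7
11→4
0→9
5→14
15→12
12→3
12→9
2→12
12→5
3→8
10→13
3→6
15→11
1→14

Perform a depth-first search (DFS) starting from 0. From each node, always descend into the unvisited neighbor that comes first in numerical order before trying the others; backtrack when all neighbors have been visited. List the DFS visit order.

0 2 9 12 3 5 1 4 7 14 13 8 6 10 15 11

Visit 0
0 → 2
2 → 9
2 → 12
12 → 3
3 → 5
5 → 1
1 → 4
4 → 7
1 → 14
5 → 13
13 → 8
3 → 6
0 → 10
0 → 15
15 → 11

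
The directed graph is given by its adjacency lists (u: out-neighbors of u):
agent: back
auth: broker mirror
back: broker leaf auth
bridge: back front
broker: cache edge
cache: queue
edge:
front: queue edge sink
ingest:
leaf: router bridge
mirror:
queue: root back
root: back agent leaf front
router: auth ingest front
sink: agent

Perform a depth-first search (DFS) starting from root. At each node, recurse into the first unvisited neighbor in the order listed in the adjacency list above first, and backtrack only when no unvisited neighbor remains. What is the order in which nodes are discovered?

root → back → broker → cache → queue → edge → leaf → router → auth → mirror → ingest → front → sink → agent → bridge

Visit root
root → back
back → broker
broker → cache
cache → queue
broker → edge
back → leaf
leaf → router
router → auth
auth → mirror
router → ingest
router → front
front → sink
sink → agent
leaf → bridge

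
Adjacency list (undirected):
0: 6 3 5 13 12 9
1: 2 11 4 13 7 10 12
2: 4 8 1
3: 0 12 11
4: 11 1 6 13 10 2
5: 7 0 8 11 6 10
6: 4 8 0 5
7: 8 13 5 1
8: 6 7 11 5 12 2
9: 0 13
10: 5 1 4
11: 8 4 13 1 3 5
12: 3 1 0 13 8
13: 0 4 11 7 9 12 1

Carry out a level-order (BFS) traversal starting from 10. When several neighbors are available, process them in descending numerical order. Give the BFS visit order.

10, 5, 4, 1, 11, 8, 7, 6, 0, 13, 2, 12, 3, 9

Visit 10; enqueue 5, 4, 1 → queue [5, 4, 1]
Visit 5; enqueue 11, 8, 7, 6, 0 → queue [4, 1, 11, 8, 7, 6, 0]
Visit 4; enqueue 13, 2 → queue [1, 11, 8, 7, 6, 0, 13, 2]
Visit 1; enqueue 12 → queue [11, 8, 7, 6, 0, 13, 2, 12]
Visit 11; enqueue 3 → queue [8, 7, 6, 0, 13, 2, 12, 3]
Visit 8 → queue [7, 6, 0, 13, 2, 12, 3]
Visit 7 → queue [6, 0, 13, 2, 12, 3]
Visit 6 → queue [0, 13, 2, 12, 3]
Visit 0; enqueue 9 → queue [13, 2, 12, 3, 9]
Visit 13 → queue [2, 12, 3, 9]
Visit 2 → queue [12, 3, 9]
Visit 12 → queue [3, 9]
Visit 3 → queue [9]
Visit 9 → queue []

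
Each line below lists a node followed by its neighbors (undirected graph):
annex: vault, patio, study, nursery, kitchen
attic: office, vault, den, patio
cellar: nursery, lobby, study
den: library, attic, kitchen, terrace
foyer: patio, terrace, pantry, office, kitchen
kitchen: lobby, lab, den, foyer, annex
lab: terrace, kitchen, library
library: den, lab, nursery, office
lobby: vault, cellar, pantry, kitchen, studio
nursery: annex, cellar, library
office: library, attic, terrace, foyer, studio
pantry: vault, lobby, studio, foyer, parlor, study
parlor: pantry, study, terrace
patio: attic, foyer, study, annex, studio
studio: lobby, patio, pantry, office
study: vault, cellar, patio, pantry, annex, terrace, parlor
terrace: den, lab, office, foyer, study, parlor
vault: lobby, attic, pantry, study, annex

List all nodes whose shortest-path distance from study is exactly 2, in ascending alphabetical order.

Level 0: study
Level 1: annex, cellar, pantry, parlor, patio, terrace, vault
Level 2: attic, den, foyer, kitchen, lab, lobby, nursery, office, studio
Level 3: library

attic, den, foyer, kitchen, lab, lobby, nursery, office, studio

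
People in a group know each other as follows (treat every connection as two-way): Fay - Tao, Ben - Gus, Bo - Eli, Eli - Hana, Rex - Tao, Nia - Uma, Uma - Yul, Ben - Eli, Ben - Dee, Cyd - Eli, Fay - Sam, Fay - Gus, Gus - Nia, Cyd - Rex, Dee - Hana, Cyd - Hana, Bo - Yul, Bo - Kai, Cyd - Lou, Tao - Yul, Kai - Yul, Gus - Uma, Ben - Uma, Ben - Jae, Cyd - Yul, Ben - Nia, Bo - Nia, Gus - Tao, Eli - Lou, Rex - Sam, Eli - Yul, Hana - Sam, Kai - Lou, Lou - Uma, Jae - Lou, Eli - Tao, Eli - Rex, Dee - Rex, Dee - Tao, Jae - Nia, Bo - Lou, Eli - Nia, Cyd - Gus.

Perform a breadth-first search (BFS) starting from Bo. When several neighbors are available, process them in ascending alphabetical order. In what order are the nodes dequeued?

Visit Bo; enqueue Eli, Kai, Lou, Nia, Yul → queue [Eli, Kai, Lou, Nia, Yul]
Visit Eli; enqueue Ben, Cyd, Hana, Rex, Tao → queue [Kai, Lou, Nia, Yul, Ben, Cyd, Hana, Rex, Tao]
Visit Kai → queue [Lou, Nia, Yul, Ben, Cyd, Hana, Rex, Tao]
Visit Lou; enqueue Jae, Uma → queue [Nia, Yul, Ben, Cyd, Hana, Rex, Tao, Jae, Uma]
Visit Nia; enqueue Gus → queue [Yul, Ben, Cyd, Hana, Rex, Tao, Jae, Uma, Gus]
Visit Yul → queue [Ben, Cyd, Hana, Rex, Tao, Jae, Uma, Gus]
Visit Ben; enqueue Dee → queue [Cyd, Hana, Rex, Tao, Jae, Uma, Gus, Dee]
Visit Cyd → queue [Hana, Rex, Tao, Jae, Uma, Gus, Dee]
Visit Hana; enqueue Sam → queue [Rex, Tao, Jae, Uma, Gus, Dee, Sam]
Visit Rex → queue [Tao, Jae, Uma, Gus, Dee, Sam]
Visit Tao; enqueue Fay → queue [Jae, Uma, Gus, Dee, Sam, Fay]
Visit Jae → queue [Uma, Gus, Dee, Sam, Fay]
Visit Uma → queue [Gus, Dee, Sam, Fay]
Visit Gus → queue [Dee, Sam, Fay]
Visit Dee → queue [Sam, Fay]
Visit Sam → queue [Fay]
Visit Fay → queue []

Bo → Eli → Kai → Lou → Nia → Yul → Ben → Cyd → Hana → Rex → Tao → Jae → Uma → Gus → Dee → Sam → Fay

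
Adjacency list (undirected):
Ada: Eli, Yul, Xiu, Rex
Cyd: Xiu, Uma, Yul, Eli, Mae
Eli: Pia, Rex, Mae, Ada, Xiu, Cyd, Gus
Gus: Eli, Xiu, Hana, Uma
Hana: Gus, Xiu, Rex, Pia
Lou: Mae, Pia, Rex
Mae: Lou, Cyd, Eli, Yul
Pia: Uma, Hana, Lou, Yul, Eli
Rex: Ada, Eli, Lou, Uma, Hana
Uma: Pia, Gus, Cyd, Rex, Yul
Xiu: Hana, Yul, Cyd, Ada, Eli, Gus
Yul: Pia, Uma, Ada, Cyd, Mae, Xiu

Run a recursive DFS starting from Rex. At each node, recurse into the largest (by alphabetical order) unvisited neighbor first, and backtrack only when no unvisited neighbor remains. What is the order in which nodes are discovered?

Rex, Uma, Yul, Xiu, Hana, Pia, Lou, Mae, Eli, Gus, Cyd, Ada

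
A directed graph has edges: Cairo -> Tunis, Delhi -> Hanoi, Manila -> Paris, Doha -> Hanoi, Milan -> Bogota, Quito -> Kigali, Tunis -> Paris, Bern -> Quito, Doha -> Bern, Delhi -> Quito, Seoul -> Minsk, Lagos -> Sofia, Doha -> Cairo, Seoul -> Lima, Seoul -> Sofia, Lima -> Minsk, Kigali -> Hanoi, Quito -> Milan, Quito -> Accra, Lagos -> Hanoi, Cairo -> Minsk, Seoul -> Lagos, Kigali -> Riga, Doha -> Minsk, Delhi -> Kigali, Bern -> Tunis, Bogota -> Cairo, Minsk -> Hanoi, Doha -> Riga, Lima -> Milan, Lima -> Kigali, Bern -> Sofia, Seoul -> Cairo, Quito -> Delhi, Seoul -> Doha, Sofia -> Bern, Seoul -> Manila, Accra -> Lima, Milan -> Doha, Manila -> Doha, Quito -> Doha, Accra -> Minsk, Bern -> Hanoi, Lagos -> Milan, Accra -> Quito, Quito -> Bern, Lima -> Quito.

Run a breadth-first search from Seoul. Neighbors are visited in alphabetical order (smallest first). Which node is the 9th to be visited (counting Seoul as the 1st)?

Visit Seoul; enqueue Cairo, Doha, Lagos, Lima, Manila, Minsk, Sofia → queue [Cairo, Doha, Lagos, Lima, Manila, Minsk, Sofia]
Visit Cairo; enqueue Tunis → queue [Doha, Lagos, Lima, Manila, Minsk, Sofia, Tunis]
Visit Doha; enqueue Bern, Hanoi, Riga → queue [Lagos, Lima, Manila, Minsk, Sofia, Tunis, Bern, Hanoi, Riga]
Visit Lagos; enqueue Milan → queue [Lima, Manila, Minsk, Sofia, Tunis, Bern, Hanoi, Riga, Milan]
Visit Lima; enqueue Kigali, Quito → queue [Manila, Minsk, Sofia, Tunis, Bern, Hanoi, Riga, Milan, Kigali, Quito]
Visit Manila; enqueue Paris → queue [Minsk, Sofia, Tunis, Bern, Hanoi, Riga, Milan, Kigali, Quito, Paris]
Visit Minsk → queue [Sofia, Tunis, Bern, Hanoi, Riga, Milan, Kigali, Quito, Paris]
Visit Sofia → queue [Tunis, Bern, Hanoi, Riga, Milan, Kigali, Quito, Paris]
Visit Tunis → queue [Bern, Hanoi, Riga, Milan, Kigali, Quito, Paris]
Visit Bern → queue [Hanoi, Riga, Milan, Kigali, Quito, Paris]
Visit Hanoi → queue [Riga, Milan, Kigali, Quito, Paris]
Visit Riga → queue [Milan, Kigali, Quito, Paris]
Visit Milan; enqueue Bogota → queue [Kigali, Quito, Paris, Bogota]
Visit Kigali → queue [Quito, Paris, Bogota]
Visit Quito; enqueue Accra, Delhi → queue [Paris, Bogota, Accra, Delhi]
Visit Paris → queue [Bogota, Accra, Delhi]
Visit Bogota → queue [Accra, Delhi]
Visit Accra → queue [Delhi]
Visit Delhi → queue []

Visit order: Seoul, Cairo, Doha, Lagos, Lima, Manila, Minsk, Sofia, Tunis, Bern, Hanoi, Riga, Milan, Kigali, Quito, Paris, Bogota, Accra, Delhi

Tunis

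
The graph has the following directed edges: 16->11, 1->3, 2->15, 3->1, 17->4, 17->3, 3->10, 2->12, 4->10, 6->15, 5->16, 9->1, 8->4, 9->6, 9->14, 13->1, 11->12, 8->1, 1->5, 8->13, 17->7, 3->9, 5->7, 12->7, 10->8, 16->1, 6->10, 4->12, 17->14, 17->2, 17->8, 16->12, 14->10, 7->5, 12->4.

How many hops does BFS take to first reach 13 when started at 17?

Level 0: 17
Level 1: 2, 3, 4, 7, 8, 14
Level 2: 1, 5, 9, 10, 12, 13, 15
Level 3: 6, 16
Level 4: 11
13 first appears at level 2.

2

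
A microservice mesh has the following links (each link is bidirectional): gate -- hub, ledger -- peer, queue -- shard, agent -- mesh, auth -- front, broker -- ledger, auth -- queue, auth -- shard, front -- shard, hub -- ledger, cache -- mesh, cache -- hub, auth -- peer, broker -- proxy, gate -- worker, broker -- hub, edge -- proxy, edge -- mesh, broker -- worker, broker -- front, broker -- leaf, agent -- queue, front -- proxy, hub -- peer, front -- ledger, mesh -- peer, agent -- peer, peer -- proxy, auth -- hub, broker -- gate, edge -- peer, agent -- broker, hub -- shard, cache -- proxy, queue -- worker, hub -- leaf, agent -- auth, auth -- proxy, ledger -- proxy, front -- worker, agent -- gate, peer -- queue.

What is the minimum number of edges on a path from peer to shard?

2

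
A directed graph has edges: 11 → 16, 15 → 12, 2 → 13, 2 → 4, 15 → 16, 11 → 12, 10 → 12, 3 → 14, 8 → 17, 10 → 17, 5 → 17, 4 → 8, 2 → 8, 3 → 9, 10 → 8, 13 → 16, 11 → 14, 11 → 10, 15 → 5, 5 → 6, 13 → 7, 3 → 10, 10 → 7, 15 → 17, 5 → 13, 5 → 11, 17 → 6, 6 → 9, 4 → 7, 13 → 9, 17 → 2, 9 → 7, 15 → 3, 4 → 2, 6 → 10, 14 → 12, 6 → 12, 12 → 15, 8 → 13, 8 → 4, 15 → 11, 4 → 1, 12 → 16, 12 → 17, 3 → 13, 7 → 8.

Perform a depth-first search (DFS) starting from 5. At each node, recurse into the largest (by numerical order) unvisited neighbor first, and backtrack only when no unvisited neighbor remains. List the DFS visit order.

Visit 5
5 → 17
17 → 6
6 → 12
12 → 16
12 → 15
15 → 11
11 → 14
11 → 10
10 → 8
8 → 13
13 → 9
9 → 7
8 → 4
4 → 2
4 → 1
15 → 3

5 -> 17 -> 6 -> 12 -> 16 -> 15 -> 11 -> 14 -> 10 -> 8 -> 13 -> 9 -> 7 -> 4 -> 2 -> 1 -> 3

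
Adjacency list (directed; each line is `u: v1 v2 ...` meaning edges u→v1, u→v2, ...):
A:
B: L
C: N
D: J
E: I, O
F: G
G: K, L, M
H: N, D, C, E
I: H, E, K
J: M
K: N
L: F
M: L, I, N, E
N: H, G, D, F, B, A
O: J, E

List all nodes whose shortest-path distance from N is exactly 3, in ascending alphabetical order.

I, O

Level 0: N
Level 1: A, B, D, F, G, H
Level 2: C, E, J, K, L, M
Level 3: I, O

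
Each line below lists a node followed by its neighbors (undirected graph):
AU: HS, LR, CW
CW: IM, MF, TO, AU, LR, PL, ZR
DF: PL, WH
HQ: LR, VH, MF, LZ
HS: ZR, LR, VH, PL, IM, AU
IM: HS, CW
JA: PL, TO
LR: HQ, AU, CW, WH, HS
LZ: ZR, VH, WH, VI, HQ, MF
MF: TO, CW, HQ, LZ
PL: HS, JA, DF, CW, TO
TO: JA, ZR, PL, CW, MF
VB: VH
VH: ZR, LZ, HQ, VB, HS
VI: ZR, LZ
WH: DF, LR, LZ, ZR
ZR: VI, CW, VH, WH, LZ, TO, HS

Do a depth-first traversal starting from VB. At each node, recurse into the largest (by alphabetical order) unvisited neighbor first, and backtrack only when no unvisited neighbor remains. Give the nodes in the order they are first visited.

Visit VB
VB → VH
VH → ZR
ZR → WH
WH → LZ
LZ → VI
LZ → MF
MF → TO
TO → PL
PL → JA
PL → HS
HS → LR
LR → HQ
LR → CW
CW → IM
CW → AU
PL → DF

VB -> VH -> ZR -> WH -> LZ -> VI -> MF -> TO -> PL -> JA -> HS -> LR -> HQ -> CW -> IM -> AU -> DF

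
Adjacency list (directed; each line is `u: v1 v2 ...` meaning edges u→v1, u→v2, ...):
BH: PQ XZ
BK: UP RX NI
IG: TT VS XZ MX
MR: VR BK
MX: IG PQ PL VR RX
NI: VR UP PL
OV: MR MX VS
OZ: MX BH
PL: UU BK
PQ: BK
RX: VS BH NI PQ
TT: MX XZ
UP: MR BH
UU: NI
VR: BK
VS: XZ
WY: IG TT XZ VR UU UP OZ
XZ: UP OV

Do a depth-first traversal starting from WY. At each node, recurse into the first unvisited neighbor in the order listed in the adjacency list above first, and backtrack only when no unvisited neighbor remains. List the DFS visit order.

Visit WY
WY → IG
IG → TT
TT → MX
MX → PQ
PQ → BK
BK → UP
UP → MR
MR → VR
UP → BH
BH → XZ
XZ → OV
OV → VS
BK → RX
RX → NI
NI → PL
PL → UU
WY → OZ

WY, IG, TT, MX, PQ, BK, UP, MR, VR, BH, XZ, OV, VS, RX, NI, PL, UU, OZ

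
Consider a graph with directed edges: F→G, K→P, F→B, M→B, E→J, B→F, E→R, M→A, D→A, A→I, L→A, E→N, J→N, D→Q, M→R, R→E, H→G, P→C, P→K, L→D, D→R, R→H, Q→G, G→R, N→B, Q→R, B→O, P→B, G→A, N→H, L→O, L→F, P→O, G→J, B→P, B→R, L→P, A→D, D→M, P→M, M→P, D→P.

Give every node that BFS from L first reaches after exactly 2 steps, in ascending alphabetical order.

B, C, G, I, K, M, Q, R

Level 0: L
Level 1: A, D, F, O, P
Level 2: B, C, G, I, K, M, Q, R
Level 3: E, H, J
Level 4: N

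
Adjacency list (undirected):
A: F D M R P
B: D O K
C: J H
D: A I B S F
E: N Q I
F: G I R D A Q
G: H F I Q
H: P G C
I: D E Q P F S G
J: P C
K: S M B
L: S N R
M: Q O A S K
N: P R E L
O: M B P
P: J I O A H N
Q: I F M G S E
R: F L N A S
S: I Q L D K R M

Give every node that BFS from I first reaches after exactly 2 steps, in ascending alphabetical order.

A, B, H, J, K, L, M, N, O, R

Level 0: I
Level 1: D, E, F, G, P, Q, S
Level 2: A, B, H, J, K, L, M, N, O, R
Level 3: C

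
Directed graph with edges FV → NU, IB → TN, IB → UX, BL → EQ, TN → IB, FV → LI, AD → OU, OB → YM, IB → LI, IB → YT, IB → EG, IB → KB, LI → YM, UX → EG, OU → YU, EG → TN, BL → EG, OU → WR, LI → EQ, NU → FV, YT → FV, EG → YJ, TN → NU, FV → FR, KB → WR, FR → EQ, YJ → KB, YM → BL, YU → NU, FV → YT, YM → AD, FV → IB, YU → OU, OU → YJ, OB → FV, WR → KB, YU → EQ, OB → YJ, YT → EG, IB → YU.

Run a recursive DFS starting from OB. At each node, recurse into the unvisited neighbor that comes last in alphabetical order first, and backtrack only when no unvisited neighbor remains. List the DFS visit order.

OB → YM → BL → EQ → EG → YJ → KB → WR → TN → NU → FV → YT → LI → IB → YU → OU → UX → FR → AD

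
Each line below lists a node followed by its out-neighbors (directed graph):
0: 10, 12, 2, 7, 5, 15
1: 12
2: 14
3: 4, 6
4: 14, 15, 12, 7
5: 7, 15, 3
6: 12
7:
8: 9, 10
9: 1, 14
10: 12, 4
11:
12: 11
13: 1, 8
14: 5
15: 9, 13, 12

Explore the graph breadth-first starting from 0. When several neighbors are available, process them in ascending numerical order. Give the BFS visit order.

0, 2, 5, 7, 10, 12, 15, 14, 3, 4, 11, 9, 13, 6, 1, 8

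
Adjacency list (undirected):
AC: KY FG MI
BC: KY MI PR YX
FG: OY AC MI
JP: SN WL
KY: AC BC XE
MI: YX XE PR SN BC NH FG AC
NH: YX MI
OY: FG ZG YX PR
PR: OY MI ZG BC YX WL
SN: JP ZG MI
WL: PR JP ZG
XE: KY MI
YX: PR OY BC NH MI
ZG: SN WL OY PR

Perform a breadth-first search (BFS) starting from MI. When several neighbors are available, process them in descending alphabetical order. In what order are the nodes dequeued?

Visit MI; enqueue YX, XE, SN, PR, NH, FG, BC, AC → queue [YX, XE, SN, PR, NH, FG, BC, AC]
Visit YX; enqueue OY → queue [XE, SN, PR, NH, FG, BC, AC, OY]
Visit XE; enqueue KY → queue [SN, PR, NH, FG, BC, AC, OY, KY]
Visit SN; enqueue ZG, JP → queue [PR, NH, FG, BC, AC, OY, KY, ZG, JP]
Visit PR; enqueue WL → queue [NH, FG, BC, AC, OY, KY, ZG, JP, WL]
Visit NH → queue [FG, BC, AC, OY, KY, ZG, JP, WL]
Visit FG → queue [BC, AC, OY, KY, ZG, JP, WL]
Visit BC → queue [AC, OY, KY, ZG, JP, WL]
Visit AC → queue [OY, KY, ZG, JP, WL]
Visit OY → queue [KY, ZG, JP, WL]
Visit KY → queue [ZG, JP, WL]
Visit ZG → queue [JP, WL]
Visit JP → queue [WL]
Visit WL → queue []

MI, YX, XE, SN, PR, NH, FG, BC, AC, OY, KY, ZG, JP, WL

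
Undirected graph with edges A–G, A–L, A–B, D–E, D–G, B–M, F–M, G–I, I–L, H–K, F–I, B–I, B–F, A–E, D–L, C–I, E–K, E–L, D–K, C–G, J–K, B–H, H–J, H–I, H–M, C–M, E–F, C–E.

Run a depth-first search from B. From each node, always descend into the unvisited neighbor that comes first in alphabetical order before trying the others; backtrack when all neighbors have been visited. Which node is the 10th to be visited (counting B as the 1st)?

F

Visit B
B → A
A → E
E → C
C → G
G → D
D → K
K → H
H → I
I → F
F → M
I → L
H → J

Visit order: B, A, E, C, G, D, K, H, I, F, M, L, J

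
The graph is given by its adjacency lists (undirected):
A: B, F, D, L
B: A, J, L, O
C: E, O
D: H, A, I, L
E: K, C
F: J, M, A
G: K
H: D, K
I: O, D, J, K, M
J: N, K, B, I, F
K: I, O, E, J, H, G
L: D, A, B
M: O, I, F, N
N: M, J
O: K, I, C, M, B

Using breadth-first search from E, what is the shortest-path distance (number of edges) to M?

3

Level 0: E
Level 1: C, K
Level 2: G, H, I, J, O
Level 3: B, D, F, M, N
Level 4: A, L
M first appears at level 3.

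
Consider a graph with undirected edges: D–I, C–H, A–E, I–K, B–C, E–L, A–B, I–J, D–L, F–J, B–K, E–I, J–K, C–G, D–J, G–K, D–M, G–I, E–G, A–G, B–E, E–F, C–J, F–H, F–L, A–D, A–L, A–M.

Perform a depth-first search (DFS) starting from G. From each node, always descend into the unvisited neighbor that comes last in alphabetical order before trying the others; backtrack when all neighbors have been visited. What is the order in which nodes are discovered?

G K J I E L F H C B A M D

Visit G
G → K
K → J
J → I
I → E
E → L
L → F
F → H
H → C
C → B
B → A
A → M
M → D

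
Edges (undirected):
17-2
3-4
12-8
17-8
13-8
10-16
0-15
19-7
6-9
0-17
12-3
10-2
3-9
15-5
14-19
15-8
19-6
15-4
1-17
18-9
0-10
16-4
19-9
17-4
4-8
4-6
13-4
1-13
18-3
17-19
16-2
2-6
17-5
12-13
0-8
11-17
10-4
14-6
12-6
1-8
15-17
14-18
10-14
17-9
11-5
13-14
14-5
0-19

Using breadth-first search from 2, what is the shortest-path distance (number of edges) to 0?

2

Level 0: 2
Level 1: 6, 10, 16, 17
Level 2: 0, 1, 4, 5, 8, 9, 11, 12, 14, 15, 19
Level 3: 3, 7, 13, 18
0 first appears at level 2.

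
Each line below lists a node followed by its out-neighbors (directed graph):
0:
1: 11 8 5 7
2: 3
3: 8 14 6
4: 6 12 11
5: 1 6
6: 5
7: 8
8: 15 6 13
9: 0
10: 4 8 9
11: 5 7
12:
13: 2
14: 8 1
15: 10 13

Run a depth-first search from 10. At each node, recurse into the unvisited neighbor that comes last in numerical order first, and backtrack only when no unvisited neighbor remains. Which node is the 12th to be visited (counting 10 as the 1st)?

Visit 10
10 → 9
9 → 0
10 → 8
8 → 15
15 → 13
13 → 2
2 → 3
3 → 14
14 → 1
1 → 11
11 → 7
11 → 5
5 → 6
10 → 4
4 → 12

Visit order: 10, 9, 0, 8, 15, 13, 2, 3, 14, 1, 11, 7, 5, 6, 4, 12

7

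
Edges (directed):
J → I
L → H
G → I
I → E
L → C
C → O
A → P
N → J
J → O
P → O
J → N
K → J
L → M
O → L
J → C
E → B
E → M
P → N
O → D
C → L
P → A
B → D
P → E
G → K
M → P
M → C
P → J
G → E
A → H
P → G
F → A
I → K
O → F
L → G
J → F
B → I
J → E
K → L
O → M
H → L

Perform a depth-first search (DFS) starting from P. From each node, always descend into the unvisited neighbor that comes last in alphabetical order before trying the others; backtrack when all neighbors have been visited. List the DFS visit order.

Visit P
P → O
O → M
M → C
C → L
L → H
L → G
G → K
K → J
J → N
J → I
I → E
E → B
B → D
J → F
F → A

P O M C L H G K J N I E B D F A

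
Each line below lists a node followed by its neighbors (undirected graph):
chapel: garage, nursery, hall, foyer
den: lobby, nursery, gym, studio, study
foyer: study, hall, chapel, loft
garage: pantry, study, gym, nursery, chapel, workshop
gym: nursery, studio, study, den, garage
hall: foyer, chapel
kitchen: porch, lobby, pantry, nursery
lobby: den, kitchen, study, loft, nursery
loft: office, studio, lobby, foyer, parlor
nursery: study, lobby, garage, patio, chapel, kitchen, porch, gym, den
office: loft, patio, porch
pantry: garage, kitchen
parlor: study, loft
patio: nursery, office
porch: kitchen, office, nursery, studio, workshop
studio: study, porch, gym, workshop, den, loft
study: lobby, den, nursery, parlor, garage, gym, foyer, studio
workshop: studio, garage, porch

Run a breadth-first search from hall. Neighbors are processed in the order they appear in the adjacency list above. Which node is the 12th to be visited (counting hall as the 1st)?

Visit hall; enqueue foyer, chapel → queue [foyer, chapel]
Visit foyer; enqueue study, loft → queue [chapel, study, loft]
Visit chapel; enqueue garage, nursery → queue [study, loft, garage, nursery]
Visit study; enqueue lobby, den, parlor, gym, studio → queue [loft, garage, nursery, lobby, den, parlor, gym, studio]
Visit loft; enqueue office → queue [garage, nursery, lobby, den, parlor, gym, studio, office]
Visit garage; enqueue pantry, workshop → queue [nursery, lobby, den, parlor, gym, studio, office, pantry, workshop]
Visit nursery; enqueue patio, kitchen, porch → queue [lobby, den, parlor, gym, studio, office, pantry, workshop, patio, kitchen, porch]
Visit lobby → queue [den, parlor, gym, studio, office, pantry, workshop, patio, kitchen, porch]
Visit den → queue [parlor, gym, studio, office, pantry, workshop, patio, kitchen, porch]
Visit parlor → queue [gym, studio, office, pantry, workshop, patio, kitchen, porch]
Visit gym → queue [studio, office, pantry, workshop, patio, kitchen, porch]
Visit studio → queue [office, pantry, workshop, patio, kitchen, porch]
Visit office → queue [pantry, workshop, patio, kitchen, porch]
Visit pantry → queue [workshop, patio, kitchen, porch]
Visit workshop → queue [patio, kitchen, porch]
Visit patio → queue [kitchen, porch]
Visit kitchen → queue [porch]
Visit porch → queue []

Visit order: hall, foyer, chapel, study, loft, garage, nursery, lobby, den, parlor, gym, studio, office, pantry, workshop, patio, kitchen, porch

studio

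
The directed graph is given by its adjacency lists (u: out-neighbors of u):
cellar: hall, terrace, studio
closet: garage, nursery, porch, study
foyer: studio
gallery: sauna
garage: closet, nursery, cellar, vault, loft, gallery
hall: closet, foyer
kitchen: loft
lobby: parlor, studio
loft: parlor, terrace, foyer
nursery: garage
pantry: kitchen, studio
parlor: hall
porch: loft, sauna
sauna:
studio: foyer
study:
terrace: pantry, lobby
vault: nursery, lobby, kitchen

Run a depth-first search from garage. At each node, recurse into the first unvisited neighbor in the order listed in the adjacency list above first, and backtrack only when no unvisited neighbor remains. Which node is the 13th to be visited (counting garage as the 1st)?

lobby

Visit garage
garage → closet
closet → nursery
closet → porch
porch → loft
loft → parlor
parlor → hall
hall → foyer
foyer → studio
loft → terrace
terrace → pantry
pantry → kitchen
terrace → lobby
porch → sauna
closet → study
garage → cellar
garage → vault
garage → gallery

Visit order: garage, closet, nursery, porch, loft, parlor, hall, foyer, studio, terrace, pantry, kitchen, lobby, sauna, study, cellar, vault, gallery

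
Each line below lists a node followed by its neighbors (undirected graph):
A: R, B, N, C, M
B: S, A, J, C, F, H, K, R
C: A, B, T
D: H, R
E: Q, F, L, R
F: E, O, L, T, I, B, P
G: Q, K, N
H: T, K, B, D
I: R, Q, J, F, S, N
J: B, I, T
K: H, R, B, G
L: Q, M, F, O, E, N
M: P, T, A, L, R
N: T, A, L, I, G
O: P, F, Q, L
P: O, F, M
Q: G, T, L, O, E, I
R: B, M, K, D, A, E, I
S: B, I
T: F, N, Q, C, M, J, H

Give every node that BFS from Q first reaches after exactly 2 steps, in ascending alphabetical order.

C, F, H, J, K, M, N, P, R, S

Level 0: Q
Level 1: E, G, I, L, O, T
Level 2: C, F, H, J, K, M, N, P, R, S
Level 3: A, B, D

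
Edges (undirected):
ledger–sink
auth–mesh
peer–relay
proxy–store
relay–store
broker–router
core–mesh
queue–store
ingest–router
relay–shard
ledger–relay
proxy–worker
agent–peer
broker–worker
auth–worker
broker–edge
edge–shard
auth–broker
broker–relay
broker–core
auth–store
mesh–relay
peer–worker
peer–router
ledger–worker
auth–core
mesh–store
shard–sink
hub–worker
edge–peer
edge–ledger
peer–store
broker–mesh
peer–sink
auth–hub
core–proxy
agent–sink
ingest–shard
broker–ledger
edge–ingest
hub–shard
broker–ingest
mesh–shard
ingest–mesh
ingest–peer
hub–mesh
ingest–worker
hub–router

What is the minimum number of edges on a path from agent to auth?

3

Level 0: agent
Level 1: peer, sink
Level 2: edge, ingest, ledger, relay, router, shard, store, worker
Level 3: auth, broker, hub, mesh, proxy, queue
Level 4: core
auth first appears at level 3.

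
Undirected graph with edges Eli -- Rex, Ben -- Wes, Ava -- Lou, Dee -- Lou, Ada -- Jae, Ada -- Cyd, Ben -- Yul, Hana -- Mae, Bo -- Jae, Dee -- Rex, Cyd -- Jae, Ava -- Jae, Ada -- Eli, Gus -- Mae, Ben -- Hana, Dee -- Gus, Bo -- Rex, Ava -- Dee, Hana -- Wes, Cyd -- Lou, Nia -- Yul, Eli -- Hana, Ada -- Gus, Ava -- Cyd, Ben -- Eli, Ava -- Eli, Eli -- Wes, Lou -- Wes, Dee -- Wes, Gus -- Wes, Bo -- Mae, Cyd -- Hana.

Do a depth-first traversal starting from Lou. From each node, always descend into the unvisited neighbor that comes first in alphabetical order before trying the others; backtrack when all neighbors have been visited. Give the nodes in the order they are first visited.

Lou -> Ava -> Cyd -> Ada -> Eli -> Ben -> Hana -> Mae -> Bo -> Jae -> Rex -> Dee -> Gus -> Wes -> Yul -> Nia

Visit Lou
Lou → Ava
Ava → Cyd
Cyd → Ada
Ada → Eli
Eli → Ben
Ben → Hana
Hana → Mae
Mae → Bo
Bo → Jae
Bo → Rex
Rex → Dee
Dee → Gus
Gus → Wes
Ben → Yul
Yul → Nia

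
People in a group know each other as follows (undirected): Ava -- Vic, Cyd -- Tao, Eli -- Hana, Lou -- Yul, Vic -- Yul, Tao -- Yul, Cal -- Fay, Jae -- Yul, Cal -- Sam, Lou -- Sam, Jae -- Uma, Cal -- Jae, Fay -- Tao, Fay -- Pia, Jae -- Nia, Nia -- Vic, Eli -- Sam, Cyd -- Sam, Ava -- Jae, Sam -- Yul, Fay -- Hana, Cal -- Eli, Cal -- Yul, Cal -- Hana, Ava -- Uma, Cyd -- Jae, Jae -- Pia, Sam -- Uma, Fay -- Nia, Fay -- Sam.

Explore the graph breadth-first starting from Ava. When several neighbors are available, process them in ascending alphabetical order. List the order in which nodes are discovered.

Ava, Jae, Uma, Vic, Cal, Cyd, Nia, Pia, Yul, Sam, Eli, Fay, Hana, Tao, Lou

Visit Ava; enqueue Jae, Uma, Vic → queue [Jae, Uma, Vic]
Visit Jae; enqueue Cal, Cyd, Nia, Pia, Yul → queue [Uma, Vic, Cal, Cyd, Nia, Pia, Yul]
Visit Uma; enqueue Sam → queue [Vic, Cal, Cyd, Nia, Pia, Yul, Sam]
Visit Vic → queue [Cal, Cyd, Nia, Pia, Yul, Sam]
Visit Cal; enqueue Eli, Fay, Hana → queue [Cyd, Nia, Pia, Yul, Sam, Eli, Fay, Hana]
Visit Cyd; enqueue Tao → queue [Nia, Pia, Yul, Sam, Eli, Fay, Hana, Tao]
Visit Nia → queue [Pia, Yul, Sam, Eli, Fay, Hana, Tao]
Visit Pia → queue [Yul, Sam, Eli, Fay, Hana, Tao]
Visit Yul; enqueue Lou → queue [Sam, Eli, Fay, Hana, Tao, Lou]
Visit Sam → queue [Eli, Fay, Hana, Tao, Lou]
Visit Eli → queue [Fay, Hana, Tao, Lou]
Visit Fay → queue [Hana, Tao, Lou]
Visit Hana → queue [Tao, Lou]
Visit Tao → queue [Lou]
Visit Lou → queue []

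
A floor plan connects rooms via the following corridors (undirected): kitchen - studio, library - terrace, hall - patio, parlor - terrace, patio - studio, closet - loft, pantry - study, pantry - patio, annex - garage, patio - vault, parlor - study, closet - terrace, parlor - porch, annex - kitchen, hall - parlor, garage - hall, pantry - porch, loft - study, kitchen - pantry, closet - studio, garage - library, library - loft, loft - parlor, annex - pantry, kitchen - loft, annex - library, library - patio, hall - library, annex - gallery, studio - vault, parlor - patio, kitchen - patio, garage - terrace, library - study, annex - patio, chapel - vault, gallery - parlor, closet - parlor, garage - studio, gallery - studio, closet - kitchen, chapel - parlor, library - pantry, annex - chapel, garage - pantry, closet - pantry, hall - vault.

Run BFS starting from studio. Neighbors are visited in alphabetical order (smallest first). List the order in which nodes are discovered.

studio, closet, gallery, garage, kitchen, patio, vault, loft, pantry, parlor, terrace, annex, hall, library, chapel, study, porch

Visit studio; enqueue closet, gallery, garage, kitchen, patio, vault → queue [closet, gallery, garage, kitchen, patio, vault]
Visit closet; enqueue loft, pantry, parlor, terrace → queue [gallery, garage, kitchen, patio, vault, loft, pantry, parlor, terrace]
Visit gallery; enqueue annex → queue [garage, kitchen, patio, vault, loft, pantry, parlor, terrace, annex]
Visit garage; enqueue hall, library → queue [kitchen, patio, vault, loft, pantry, parlor, terrace, annex, hall, library]
Visit kitchen → queue [patio, vault, loft, pantry, parlor, terrace, annex, hall, library]
Visit patio → queue [vault, loft, pantry, parlor, terrace, annex, hall, library]
Visit vault; enqueue chapel → queue [loft, pantry, parlor, terrace, annex, hall, library, chapel]
Visit loft; enqueue study → queue [pantry, parlor, terrace, annex, hall, library, chapel, study]
Visit pantry; enqueue porch → queue [parlor, terrace, annex, hall, library, chapel, study, porch]
Visit parlor → queue [terrace, annex, hall, library, chapel, study, porch]
Visit terrace → queue [annex, hall, library, chapel, study, porch]
Visit annex → queue [hall, library, chapel, study, porch]
Visit hall → queue [library, chapel, study, porch]
Visit library → queue [chapel, study, porch]
Visit chapel → queue [study, porch]
Visit study → queue [porch]
Visit porch → queue []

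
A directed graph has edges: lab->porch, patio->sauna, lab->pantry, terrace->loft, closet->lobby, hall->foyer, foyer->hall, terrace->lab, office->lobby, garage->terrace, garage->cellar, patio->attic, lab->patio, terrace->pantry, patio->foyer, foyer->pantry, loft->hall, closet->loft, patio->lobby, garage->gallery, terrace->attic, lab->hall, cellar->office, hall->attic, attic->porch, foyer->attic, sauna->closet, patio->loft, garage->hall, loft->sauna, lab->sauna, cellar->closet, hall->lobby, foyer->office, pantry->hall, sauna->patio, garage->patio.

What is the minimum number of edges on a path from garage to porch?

3

Level 0: garage
Level 1: cellar, gallery, hall, patio, terrace
Level 2: attic, closet, foyer, lab, lobby, loft, office, pantry, sauna
Level 3: porch
porch first appears at level 3.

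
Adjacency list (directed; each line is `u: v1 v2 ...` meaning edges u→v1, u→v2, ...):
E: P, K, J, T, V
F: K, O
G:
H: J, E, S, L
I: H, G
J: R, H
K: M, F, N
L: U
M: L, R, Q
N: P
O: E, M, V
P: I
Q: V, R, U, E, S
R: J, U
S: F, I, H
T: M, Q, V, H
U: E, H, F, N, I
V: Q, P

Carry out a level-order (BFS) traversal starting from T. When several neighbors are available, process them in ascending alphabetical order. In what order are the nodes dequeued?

T → H → M → Q → V → E → J → L → S → R → U → P → K → F → I → N → O → G

Visit T; enqueue H, M, Q, V → queue [H, M, Q, V]
Visit H; enqueue E, J, L, S → queue [M, Q, V, E, J, L, S]
Visit M; enqueue R → queue [Q, V, E, J, L, S, R]
Visit Q; enqueue U → queue [V, E, J, L, S, R, U]
Visit V; enqueue P → queue [E, J, L, S, R, U, P]
Visit E; enqueue K → queue [J, L, S, R, U, P, K]
Visit J → queue [L, S, R, U, P, K]
Visit L → queue [S, R, U, P, K]
Visit S; enqueue F, I → queue [R, U, P, K, F, I]
Visit R → queue [U, P, K, F, I]
Visit U; enqueue N → queue [P, K, F, I, N]
Visit P → queue [K, F, I, N]
Visit K → queue [F, I, N]
Visit F; enqueue O → queue [I, N, O]
Visit I; enqueue G → queue [N, O, G]
Visit N → queue [O, G]
Visit O → queue [G]
Visit G → queue []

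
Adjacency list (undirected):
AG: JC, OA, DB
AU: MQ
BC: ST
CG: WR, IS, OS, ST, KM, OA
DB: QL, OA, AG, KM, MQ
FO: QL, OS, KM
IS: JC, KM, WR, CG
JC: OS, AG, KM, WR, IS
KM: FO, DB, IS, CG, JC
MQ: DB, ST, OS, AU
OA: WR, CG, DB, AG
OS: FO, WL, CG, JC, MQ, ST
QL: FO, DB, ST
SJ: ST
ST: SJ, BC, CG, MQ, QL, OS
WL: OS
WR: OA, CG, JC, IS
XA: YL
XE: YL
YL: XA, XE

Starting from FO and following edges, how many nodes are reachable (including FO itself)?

17

BFS from FO visits: FO, QL, OS, KM, DB, ST, WL, CG, JC, MQ, IS, OA, AG, SJ, BC, WR, AU
Reachable nodes: 17 of 20 total.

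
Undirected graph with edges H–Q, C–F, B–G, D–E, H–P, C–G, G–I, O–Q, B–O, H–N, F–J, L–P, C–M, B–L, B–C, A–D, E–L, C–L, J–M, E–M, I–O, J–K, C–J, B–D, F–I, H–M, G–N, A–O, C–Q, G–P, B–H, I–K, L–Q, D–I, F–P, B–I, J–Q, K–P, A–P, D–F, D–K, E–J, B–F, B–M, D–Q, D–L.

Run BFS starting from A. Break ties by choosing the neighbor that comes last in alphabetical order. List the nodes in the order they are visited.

A P O D L K H G F Q I B E C J N M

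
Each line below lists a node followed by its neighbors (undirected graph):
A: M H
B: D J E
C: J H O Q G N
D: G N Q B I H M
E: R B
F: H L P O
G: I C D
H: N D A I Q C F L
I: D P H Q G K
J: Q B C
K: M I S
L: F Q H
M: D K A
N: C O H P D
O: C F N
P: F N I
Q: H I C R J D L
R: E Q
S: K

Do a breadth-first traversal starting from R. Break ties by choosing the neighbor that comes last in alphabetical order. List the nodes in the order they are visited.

Visit R; enqueue Q, E → queue [Q, E]
Visit Q; enqueue L, J, I, H, D, C → queue [E, L, J, I, H, D, C]
Visit E; enqueue B → queue [L, J, I, H, D, C, B]
Visit L; enqueue F → queue [J, I, H, D, C, B, F]
Visit J → queue [I, H, D, C, B, F]
Visit I; enqueue P, K, G → queue [H, D, C, B, F, P, K, G]
Visit H; enqueue N, A → queue [D, C, B, F, P, K, G, N, A]
Visit D; enqueue M → queue [C, B, F, P, K, G, N, A, M]
Visit C; enqueue O → queue [B, F, P, K, G, N, A, M, O]
Visit B → queue [F, P, K, G, N, A, M, O]
Visit F → queue [P, K, G, N, A, M, O]
Visit P → queue [K, G, N, A, M, O]
Visit K; enqueue S → queue [G, N, A, M, O, S]
Visit G → queue [N, A, M, O, S]
Visit N → queue [A, M, O, S]
Visit A → queue [M, O, S]
Visit M → queue [O, S]
Visit O → queue [S]
Visit S → queue []

R, Q, E, L, J, I, H, D, C, B, F, P, K, G, N, A, M, O, S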